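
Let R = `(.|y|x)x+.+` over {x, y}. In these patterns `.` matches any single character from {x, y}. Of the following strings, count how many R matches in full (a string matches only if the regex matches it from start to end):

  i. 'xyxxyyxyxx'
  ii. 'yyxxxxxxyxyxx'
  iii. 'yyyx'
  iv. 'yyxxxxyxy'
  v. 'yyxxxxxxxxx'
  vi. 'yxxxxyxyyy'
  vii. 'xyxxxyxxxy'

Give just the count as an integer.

i → no match
ii → no match
iii → no match
iv → no match
v → no match
vi → match
vii → no match
Total matched: 1

1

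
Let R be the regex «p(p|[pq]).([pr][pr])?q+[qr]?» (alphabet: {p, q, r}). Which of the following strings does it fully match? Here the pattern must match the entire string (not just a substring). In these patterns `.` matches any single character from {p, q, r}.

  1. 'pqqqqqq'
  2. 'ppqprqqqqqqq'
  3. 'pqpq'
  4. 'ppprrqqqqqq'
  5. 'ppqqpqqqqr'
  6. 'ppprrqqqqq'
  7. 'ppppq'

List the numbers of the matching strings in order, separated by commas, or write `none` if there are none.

1, 2, 3, 4, 6

1 → match
2 → match
3 → match
4 → match
5 → no match
6 → match
7 → no match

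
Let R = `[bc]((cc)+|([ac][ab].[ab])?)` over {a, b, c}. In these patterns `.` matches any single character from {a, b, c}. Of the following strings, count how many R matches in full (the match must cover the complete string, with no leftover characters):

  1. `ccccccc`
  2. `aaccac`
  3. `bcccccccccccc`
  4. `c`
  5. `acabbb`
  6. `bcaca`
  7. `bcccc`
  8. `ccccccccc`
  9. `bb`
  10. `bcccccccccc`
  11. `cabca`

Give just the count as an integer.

1 → match
2 → no match
3 → match
4 → match
5 → no match
6 → match
7 → match
8 → match
9 → no match
10 → match
11 → match
Total matched: 8

8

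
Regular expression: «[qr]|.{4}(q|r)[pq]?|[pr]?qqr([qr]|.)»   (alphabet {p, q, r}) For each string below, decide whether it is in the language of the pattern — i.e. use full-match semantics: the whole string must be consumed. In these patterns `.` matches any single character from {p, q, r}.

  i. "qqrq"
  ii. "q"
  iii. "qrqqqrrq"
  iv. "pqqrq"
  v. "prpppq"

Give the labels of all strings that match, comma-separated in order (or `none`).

i, ii, iv

i → match
ii → match
iii → no match
iv → match
v → no match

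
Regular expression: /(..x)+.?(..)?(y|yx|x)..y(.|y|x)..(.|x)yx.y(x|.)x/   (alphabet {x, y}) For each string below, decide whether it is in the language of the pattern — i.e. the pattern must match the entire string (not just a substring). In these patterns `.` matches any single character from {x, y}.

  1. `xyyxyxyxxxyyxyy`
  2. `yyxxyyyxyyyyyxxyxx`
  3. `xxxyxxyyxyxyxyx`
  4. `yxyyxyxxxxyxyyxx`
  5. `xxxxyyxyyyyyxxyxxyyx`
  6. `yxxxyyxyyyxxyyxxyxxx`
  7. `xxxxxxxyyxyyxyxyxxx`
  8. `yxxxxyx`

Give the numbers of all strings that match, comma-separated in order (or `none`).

5

1 → no match — must end with `x`
2 → no match
3 → no match
4 → no match
5 → match
6 → no match
7 → no match
8 → no match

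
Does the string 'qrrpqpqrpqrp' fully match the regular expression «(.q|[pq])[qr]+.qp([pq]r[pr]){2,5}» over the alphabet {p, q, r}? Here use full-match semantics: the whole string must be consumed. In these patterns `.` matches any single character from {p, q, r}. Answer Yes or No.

Yes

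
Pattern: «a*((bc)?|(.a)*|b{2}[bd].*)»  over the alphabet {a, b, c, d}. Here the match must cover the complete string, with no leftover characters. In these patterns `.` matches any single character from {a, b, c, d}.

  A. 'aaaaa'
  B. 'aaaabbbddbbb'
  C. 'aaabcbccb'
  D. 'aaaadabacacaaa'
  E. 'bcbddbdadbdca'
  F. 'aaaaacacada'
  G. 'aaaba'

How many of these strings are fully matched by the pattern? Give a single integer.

A. 'aaaaa' → match
B. 'aaaabbbddbbb' → match
C. 'aaabcbccb' → no match
D → match
E → no match
F. 'aaaaacacada' → match
G. 'aaaba' → match
Total matched: 5

5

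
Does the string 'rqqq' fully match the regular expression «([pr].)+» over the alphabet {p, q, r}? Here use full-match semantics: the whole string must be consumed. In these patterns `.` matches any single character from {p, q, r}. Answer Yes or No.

No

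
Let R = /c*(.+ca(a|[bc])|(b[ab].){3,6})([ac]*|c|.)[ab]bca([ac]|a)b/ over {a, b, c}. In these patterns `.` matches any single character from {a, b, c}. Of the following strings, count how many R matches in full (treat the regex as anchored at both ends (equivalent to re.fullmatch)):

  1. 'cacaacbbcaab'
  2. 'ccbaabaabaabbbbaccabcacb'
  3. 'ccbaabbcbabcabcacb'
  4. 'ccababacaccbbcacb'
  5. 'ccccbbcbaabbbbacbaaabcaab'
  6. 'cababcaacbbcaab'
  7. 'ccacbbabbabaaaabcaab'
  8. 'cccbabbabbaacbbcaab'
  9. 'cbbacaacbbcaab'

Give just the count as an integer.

1 → match
2 → match
3 → match
4 → match
5 → match
6 → match
7 → no match
8 → match
9 → match
Total matched: 8

8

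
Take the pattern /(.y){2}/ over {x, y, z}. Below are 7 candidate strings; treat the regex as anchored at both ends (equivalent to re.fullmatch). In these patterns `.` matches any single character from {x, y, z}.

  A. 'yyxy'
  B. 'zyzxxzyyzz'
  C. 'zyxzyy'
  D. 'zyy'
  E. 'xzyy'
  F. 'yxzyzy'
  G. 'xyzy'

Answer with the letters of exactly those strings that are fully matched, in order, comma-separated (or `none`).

A, G

A. 'yyxy' → match
B. 'zyzxxzyyzz' → no match — must end with 'y'
C. 'zyxzyy' → no match
D. 'zyy' → no match
E. 'xzyy' → no match
F. 'yxzyzy' → no match
G. 'xyzy' → match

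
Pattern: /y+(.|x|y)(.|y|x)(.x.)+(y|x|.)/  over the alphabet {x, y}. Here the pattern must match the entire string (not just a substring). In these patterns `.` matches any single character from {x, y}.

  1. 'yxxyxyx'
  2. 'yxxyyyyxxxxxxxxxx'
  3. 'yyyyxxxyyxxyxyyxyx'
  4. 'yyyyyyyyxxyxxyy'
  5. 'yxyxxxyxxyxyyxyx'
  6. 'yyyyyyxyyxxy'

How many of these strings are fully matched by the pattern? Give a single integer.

5

1 → match
2 → no match
3 → match
4 → match
5 → match
6 → match
Total matched: 5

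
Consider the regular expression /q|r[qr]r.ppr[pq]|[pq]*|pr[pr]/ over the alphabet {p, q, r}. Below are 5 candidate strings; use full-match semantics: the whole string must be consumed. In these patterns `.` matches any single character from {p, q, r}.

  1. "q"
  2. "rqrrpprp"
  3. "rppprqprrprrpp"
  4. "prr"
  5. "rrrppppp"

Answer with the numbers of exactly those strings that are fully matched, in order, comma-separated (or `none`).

1, 2, 4

1 → match
2 → match
3 → no match
4 → match
5 → no match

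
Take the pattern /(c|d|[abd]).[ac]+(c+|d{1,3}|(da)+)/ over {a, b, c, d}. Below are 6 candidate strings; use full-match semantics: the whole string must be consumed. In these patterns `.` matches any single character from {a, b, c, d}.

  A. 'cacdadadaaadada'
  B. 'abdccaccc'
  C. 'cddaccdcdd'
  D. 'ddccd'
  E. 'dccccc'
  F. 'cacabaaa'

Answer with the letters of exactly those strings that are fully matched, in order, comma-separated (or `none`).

A → no match
B → no match
C → no match
D → match
E → match
F → no match

D, E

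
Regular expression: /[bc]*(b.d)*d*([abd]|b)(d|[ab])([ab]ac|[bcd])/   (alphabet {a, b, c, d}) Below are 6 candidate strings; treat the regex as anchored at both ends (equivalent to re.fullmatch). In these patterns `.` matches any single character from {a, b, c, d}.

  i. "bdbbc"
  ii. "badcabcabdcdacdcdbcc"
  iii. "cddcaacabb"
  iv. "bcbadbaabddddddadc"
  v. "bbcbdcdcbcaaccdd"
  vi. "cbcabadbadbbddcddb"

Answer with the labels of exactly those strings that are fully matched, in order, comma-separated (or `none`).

i → match
ii → no match
iii → no match
iv → no match
v → no match
vi → no match

i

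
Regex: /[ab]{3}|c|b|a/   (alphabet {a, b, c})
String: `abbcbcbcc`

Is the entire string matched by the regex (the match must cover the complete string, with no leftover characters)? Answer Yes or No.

No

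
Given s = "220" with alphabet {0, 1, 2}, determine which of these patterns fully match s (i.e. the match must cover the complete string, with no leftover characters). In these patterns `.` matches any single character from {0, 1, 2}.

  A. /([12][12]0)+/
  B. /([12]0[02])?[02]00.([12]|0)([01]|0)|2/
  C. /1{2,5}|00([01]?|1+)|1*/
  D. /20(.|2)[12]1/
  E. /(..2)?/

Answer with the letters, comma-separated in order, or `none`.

A

A → match
B → no match
C → no match
D → no match — must start with "20"
E → no match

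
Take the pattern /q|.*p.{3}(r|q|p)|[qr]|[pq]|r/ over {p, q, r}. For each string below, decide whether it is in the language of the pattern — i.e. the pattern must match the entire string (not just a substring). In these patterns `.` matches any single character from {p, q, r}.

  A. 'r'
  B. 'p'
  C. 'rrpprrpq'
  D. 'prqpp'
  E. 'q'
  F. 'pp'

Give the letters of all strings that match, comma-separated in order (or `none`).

A, B, C, D, E

A. 'r' → match
B. 'p' → match
C. 'rrpprrpq' → match
D. 'prqpp' → match
E. 'q' → match
F. 'pp' → no match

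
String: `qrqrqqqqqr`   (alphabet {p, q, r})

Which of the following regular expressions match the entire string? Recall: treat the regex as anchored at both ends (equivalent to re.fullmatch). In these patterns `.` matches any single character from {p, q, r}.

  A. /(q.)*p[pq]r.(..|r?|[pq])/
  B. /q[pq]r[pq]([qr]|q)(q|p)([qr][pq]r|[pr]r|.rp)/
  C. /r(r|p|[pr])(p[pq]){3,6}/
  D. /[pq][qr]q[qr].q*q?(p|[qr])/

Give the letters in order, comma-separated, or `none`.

A → no match
B → no match
C → no match — must start with `r`
D → match

D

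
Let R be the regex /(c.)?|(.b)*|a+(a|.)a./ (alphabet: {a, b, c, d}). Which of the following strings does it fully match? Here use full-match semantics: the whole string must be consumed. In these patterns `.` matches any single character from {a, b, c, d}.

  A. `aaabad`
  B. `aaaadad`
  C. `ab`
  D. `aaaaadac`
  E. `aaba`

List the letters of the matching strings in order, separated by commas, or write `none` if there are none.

A, B, C, D

A → match
B → match
C → match
D → match
E → no match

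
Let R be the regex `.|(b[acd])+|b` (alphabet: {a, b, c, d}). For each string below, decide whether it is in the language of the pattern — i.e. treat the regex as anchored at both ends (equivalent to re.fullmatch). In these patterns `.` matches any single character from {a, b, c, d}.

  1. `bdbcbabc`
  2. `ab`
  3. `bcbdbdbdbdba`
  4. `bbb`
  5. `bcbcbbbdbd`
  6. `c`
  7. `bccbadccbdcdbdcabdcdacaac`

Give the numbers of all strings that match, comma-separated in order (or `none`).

1, 3, 6

1. `bdbcbabc` → match
2. `ab` → no match
3. `bcbdbdbdbdba` → match
4. `bbb` → no match
5. `bcbcbbbdbd` → no match
6. `c` → match
7 → no match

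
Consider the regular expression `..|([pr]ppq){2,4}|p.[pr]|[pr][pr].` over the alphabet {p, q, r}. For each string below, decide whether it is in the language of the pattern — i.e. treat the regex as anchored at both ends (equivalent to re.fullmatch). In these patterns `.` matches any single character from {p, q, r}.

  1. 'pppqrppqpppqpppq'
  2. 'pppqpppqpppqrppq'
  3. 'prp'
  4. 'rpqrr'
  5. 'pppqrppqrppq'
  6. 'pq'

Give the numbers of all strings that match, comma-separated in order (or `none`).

1, 2, 3, 5, 6

1 → match
2 → match
3 → match
4 → no match
5 → match
6 → match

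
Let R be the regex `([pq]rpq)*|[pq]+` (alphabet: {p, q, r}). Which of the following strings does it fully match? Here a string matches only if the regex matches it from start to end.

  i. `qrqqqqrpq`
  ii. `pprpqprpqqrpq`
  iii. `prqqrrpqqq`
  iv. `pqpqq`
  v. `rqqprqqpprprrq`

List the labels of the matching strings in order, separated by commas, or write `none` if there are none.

iv

i → no match
ii → no match
iii → no match
iv → match
v → no match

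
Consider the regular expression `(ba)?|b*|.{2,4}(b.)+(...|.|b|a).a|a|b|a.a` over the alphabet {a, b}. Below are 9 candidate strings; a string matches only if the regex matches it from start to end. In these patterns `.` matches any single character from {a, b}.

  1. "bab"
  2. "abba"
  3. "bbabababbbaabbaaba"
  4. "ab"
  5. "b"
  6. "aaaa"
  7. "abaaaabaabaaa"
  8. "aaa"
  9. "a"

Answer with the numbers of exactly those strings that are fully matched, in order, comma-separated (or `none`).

1 → no match
2 → no match
3 → no match
4 → no match
5 → match
6 → no match
7 → no match
8 → match
9 → match

5, 8, 9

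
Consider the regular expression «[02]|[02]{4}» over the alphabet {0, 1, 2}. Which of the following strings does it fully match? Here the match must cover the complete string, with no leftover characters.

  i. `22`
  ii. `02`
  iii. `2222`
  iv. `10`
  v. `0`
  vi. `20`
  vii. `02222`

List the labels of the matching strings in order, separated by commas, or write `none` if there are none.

iii, v

i → no match
ii → no match
iii → match
iv → no match
v → match
vi → no match
vii → no match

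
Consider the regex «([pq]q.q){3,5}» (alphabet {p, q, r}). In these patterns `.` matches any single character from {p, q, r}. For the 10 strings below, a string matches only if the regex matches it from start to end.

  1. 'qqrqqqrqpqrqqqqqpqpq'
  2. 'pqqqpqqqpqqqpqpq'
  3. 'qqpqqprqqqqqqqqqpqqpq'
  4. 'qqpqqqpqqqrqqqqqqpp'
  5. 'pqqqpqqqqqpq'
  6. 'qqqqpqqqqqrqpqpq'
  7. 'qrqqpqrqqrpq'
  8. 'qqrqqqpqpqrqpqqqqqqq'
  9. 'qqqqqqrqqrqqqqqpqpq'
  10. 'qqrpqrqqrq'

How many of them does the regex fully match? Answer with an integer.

5

1 → match
2 → match
3 → no match
4 → no match — must end with 'q'
5 → match
6 → match
7 → no match
8 → match
9 → no match
10 → no match
Total matched: 5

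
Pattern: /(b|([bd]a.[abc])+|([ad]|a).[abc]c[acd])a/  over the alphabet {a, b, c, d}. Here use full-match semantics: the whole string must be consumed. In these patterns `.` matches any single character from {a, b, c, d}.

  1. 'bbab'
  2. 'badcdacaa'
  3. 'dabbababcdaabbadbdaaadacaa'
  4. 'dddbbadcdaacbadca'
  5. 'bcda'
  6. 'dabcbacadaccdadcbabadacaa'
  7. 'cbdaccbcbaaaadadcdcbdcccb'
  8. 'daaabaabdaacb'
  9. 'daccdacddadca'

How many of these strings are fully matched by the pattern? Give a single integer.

2

1. 'bbab' → no match — must end with 'a'
2. 'badcdacaa' → match
3 → no match
4 → no match
5. 'bcda' → no match
6 → match
7 → no match — must end with 'a'
8 → no match — must end with 'a'
9 → no match
Total matched: 2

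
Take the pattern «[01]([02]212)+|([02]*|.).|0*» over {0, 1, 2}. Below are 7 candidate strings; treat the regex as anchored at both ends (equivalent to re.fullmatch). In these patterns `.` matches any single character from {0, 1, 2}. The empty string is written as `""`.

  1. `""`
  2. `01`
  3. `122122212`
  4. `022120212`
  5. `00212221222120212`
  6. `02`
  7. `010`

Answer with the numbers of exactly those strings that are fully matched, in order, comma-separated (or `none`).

1, 2, 3, 4, 5, 6

1 → match
2 → match
3 → match
4 → match
5 → match
6 → match
7 → no match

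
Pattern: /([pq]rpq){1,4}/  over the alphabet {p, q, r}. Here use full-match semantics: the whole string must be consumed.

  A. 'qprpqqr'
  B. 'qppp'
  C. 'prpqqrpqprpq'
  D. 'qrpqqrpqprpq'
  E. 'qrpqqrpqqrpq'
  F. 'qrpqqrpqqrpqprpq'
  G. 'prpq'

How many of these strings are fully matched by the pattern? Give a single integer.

A → no match — must end with 'rpq'
B → no match — must end with 'rpq'
C → match
D → match
E → match
F → match
G → match
Total matched: 5

5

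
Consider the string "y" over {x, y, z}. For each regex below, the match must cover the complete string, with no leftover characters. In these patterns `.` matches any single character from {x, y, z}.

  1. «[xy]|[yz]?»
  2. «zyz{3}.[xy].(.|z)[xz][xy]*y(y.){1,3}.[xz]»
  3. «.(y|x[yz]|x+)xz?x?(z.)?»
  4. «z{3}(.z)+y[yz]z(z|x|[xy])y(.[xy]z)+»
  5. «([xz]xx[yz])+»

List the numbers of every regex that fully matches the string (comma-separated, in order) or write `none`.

1 → match
2 → no match — must start with "zyz"
3 → no match
4 → no match — must start with "z"
5 → no match

1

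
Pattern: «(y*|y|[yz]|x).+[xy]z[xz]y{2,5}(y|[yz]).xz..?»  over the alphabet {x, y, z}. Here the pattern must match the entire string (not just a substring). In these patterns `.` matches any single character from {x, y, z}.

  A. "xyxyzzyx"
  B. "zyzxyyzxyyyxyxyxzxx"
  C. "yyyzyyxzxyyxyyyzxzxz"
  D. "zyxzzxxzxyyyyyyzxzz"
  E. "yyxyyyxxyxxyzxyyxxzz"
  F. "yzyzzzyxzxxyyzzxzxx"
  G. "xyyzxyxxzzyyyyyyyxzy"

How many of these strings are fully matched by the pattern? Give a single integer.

A. "xyxyzzyx" → no match
B → no match
C → no match
D → match
E → no match
F → no match
G → match
Total matched: 2

2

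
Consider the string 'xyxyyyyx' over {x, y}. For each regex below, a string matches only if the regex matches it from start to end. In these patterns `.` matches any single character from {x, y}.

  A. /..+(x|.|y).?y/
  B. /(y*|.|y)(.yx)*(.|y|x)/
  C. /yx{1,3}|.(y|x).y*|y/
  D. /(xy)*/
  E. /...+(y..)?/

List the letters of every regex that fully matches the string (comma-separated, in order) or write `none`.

E

A → no match — must end with 'y'
B → no match
C → no match
D → no match
E → match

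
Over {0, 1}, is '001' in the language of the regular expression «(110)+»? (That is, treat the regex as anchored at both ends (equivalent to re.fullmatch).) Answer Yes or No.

Every match must start with '110', but '001' does not.

No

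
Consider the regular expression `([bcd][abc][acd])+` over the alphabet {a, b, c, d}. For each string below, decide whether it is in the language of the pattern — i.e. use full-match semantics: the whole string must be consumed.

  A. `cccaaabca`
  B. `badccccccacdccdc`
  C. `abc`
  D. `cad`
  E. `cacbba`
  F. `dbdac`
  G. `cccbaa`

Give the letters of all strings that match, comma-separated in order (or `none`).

A → no match
B → no match
C → no match
D → match
E → match
F → no match
G → match

D, E, G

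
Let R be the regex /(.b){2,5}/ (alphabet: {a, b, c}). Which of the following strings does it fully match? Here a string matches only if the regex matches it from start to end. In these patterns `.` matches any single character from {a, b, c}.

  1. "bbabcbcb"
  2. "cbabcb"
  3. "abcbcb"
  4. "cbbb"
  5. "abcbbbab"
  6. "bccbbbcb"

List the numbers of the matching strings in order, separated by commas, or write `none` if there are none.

1. "bbabcbcb" → match
2. "cbabcb" → match
3. "abcbcb" → match
4. "cbbb" → match
5. "abcbbbab" → match
6. "bccbbbcb" → no match

1, 2, 3, 4, 5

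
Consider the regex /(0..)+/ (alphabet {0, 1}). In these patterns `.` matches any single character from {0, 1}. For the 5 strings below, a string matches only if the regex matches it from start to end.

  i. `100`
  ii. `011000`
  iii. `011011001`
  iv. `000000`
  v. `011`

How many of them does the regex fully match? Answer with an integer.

i. `100` → no match — must start with `0`
ii. `011000` → match
iii. `011011001` → match
iv. `000000` → match
v. `011` → match
Total matched: 4

4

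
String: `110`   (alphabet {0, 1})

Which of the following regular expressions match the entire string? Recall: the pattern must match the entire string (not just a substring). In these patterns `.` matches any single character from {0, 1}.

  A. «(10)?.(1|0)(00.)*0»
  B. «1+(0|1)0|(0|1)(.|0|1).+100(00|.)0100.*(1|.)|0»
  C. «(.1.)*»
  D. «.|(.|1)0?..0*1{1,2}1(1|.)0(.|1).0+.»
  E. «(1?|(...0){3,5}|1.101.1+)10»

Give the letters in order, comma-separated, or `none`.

A → match
B → match
C → match
D → no match
E → match

A, B, C, E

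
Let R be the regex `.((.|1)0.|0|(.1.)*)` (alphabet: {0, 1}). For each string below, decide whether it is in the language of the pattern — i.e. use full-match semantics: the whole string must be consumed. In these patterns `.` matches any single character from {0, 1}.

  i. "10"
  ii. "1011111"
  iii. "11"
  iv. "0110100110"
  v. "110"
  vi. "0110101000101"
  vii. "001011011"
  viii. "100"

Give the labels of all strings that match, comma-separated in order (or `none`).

i. "10" → match
ii. "1011111" → match
iii. "11" → no match
iv. "0110100110" → no match
v. "110" → no match
vi → no match
vii. "001011011" → no match
viii. "100" → no match

i, ii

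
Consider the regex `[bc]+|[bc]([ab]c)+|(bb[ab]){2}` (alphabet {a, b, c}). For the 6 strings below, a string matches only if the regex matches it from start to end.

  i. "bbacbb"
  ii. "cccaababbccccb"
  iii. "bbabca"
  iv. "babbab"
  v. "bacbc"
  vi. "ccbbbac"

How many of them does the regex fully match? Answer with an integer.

1

i. "bbacbb" → no match
ii → no match
iii. "bbabca" → no match
iv. "babbab" → no match
v. "bacbc" → match
vi. "ccbbbac" → no match
Total matched: 1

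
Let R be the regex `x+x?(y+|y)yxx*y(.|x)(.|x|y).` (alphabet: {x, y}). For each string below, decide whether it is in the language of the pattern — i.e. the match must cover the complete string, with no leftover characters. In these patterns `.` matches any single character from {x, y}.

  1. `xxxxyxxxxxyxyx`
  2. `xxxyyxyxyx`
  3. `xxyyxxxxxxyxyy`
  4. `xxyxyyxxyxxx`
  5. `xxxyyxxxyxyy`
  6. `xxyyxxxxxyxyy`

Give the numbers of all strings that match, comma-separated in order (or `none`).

1 → no match
2 → match
3 → match
4 → no match
5 → match
6 → match

2, 3, 5, 6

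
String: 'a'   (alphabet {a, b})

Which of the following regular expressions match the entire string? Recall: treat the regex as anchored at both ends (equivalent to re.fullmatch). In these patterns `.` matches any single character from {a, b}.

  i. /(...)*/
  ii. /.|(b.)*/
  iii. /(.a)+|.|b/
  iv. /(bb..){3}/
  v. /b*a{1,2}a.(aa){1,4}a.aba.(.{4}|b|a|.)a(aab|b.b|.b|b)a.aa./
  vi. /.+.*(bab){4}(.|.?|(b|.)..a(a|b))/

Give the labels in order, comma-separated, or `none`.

ii, iii

i → no match
ii → match
iii → match
iv → no match — must start with 'bb'
v → no match
vi → no match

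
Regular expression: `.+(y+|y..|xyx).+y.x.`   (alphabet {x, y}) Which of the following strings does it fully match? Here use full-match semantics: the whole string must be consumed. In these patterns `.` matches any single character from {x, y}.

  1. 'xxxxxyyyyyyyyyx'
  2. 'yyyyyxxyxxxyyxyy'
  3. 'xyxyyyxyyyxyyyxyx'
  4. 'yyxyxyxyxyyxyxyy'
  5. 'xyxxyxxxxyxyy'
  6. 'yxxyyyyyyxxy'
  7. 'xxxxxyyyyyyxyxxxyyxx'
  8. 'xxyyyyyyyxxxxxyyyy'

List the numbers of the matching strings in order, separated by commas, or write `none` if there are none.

1 → no match
2 → no match
3 → no match
4 → no match
5 → no match
6 → match
7 → match
8 → no match

6, 7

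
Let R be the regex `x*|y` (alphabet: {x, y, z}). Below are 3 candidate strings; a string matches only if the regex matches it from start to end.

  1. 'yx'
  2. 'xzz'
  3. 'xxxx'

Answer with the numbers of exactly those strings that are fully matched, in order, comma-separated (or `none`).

1. 'yx' → no match
2. 'xzz' → no match
3. 'xxxx' → match

3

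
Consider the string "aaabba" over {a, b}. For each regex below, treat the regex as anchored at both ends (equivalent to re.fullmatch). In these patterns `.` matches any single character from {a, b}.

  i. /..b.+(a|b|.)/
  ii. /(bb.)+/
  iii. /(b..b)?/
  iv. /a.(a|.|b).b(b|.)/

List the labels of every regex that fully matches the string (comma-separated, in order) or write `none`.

i → no match
ii → no match — must start with "bb"
iii → no match
iv → match

iv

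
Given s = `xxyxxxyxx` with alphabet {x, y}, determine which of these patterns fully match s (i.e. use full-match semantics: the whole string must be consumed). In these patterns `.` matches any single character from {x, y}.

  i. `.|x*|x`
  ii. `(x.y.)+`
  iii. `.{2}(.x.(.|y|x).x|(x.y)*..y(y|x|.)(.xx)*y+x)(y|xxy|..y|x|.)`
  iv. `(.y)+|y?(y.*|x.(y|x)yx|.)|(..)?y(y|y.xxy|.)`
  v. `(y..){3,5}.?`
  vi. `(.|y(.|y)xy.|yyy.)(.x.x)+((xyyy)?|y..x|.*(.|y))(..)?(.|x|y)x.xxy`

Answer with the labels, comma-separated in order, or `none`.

iii

i → no match
ii → no match
iii → match
iv → no match
v → no match — must start with `y`
vi → no match — must end with `xxy`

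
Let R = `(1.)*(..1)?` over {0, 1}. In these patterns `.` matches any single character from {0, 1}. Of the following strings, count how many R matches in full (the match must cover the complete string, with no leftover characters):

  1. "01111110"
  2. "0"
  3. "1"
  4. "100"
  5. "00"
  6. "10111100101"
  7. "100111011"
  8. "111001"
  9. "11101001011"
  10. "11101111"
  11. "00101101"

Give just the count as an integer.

1

1 → no match
2 → no match
3 → no match
4 → no match
5 → no match
6 → no match
7 → no match
8 → no match
9 → no match
10 → match
11 → no match
Total matched: 1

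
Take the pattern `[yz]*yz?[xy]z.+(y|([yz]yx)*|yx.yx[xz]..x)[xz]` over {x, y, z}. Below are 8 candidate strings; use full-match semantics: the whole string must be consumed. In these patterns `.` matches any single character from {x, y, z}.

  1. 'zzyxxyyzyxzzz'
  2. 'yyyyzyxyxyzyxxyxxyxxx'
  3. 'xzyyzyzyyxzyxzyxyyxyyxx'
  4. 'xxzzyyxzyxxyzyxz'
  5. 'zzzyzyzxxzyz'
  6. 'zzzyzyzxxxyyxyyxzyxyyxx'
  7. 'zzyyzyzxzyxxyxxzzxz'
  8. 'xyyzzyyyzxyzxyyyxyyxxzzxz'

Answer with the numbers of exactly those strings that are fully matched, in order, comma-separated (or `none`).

1 → no match
2 → match
3 → no match
4 → no match
5 → match
6 → match
7 → match
8 → no match

2, 5, 6, 7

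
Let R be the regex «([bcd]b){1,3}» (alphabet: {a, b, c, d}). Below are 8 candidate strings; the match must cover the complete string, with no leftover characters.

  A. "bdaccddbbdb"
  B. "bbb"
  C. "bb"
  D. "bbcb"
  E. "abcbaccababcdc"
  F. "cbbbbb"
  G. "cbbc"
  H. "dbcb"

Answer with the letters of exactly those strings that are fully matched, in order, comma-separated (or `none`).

A → no match
B → no match
C → match
D → match
E → no match — must end with "b"
F → match
G → no match — must end with "b"
H → match

C, D, F, H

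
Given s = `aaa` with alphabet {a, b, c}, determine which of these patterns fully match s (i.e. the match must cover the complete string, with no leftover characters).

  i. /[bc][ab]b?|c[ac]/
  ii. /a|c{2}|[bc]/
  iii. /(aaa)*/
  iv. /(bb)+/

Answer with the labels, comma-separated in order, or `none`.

iii

i → no match
ii → no match
iii → match
iv → no match — must start with `bb`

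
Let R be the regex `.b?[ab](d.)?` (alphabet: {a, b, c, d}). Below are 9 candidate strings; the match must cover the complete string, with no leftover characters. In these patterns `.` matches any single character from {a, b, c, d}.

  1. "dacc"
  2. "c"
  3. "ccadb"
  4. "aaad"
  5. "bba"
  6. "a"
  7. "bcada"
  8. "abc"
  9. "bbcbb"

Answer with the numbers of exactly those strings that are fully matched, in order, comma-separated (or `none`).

5

1 → no match
2 → no match
3 → no match
4 → no match
5 → match
6 → no match
7 → no match
8 → no match
9 → no match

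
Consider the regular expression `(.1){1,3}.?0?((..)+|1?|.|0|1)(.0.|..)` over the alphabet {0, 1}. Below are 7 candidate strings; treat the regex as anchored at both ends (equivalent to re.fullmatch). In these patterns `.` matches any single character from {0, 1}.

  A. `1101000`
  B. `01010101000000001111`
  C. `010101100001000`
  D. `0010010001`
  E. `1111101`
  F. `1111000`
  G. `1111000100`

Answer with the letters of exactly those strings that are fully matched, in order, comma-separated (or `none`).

A → match
B → match
C → match
D → no match
E → match
F → match
G → match

A, B, C, E, F, G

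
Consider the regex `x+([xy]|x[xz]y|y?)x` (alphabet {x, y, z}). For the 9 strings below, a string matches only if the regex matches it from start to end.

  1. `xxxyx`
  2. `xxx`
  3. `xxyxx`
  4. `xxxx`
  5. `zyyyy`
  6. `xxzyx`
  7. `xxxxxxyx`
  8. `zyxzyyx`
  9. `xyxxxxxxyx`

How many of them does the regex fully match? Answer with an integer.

5

1 → match
2 → match
3 → no match
4 → match
5 → no match — must start with `x`
6 → match
7 → match
8 → no match — must start with `x`
9 → no match
Total matched: 5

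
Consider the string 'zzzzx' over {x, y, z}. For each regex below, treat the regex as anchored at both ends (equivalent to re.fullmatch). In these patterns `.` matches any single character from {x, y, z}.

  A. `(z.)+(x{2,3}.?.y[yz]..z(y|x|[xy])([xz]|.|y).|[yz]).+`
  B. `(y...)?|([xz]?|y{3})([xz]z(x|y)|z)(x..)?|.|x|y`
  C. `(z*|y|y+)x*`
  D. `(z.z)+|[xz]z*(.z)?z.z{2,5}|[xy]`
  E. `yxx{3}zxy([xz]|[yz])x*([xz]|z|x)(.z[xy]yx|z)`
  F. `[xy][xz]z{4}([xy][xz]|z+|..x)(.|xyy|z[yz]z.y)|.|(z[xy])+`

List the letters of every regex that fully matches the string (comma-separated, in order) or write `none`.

A, C

A → match
B → no match
C → match
D → no match
E → no match — must start with 'yxx'
F → no match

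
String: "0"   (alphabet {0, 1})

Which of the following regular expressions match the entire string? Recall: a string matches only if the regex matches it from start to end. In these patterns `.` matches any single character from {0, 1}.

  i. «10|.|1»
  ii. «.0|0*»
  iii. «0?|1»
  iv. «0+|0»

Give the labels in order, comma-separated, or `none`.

i, ii, iii, iv

i → match
ii → match
iii → match
iv → match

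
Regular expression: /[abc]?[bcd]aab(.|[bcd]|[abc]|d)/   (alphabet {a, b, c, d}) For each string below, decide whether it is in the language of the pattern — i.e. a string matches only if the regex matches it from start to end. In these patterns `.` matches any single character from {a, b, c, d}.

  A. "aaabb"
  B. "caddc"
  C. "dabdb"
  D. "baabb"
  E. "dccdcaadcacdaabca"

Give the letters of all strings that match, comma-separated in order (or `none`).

A. "aaabb" → no match
B. "caddc" → no match
C. "dabdb" → no match
D. "baabb" → match
E → no match

D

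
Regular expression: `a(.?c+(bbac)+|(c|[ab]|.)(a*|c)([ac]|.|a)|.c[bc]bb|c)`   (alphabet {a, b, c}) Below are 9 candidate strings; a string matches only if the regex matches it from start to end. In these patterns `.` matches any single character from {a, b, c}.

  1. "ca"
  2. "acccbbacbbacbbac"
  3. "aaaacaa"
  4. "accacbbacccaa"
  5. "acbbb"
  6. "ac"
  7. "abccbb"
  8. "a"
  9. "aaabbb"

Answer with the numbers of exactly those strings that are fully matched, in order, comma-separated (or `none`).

2, 6, 7

1. "ca" → no match — must start with "a"
2 → match
3. "aaaacaa" → no match
4 → no match
5. "acbbb" → no match
6. "ac" → match
7. "abccbb" → match
8. "a" → no match
9. "aaabbb" → no match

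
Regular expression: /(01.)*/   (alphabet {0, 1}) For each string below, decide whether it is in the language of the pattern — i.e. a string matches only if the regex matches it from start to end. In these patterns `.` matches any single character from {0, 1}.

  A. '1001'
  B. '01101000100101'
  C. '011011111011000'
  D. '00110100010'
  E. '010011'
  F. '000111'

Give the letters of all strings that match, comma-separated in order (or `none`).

A. '1001' → no match
B → no match
C → no match
D. '00110100010' → no match
E. '010011' → match
F. '000111' → no match

E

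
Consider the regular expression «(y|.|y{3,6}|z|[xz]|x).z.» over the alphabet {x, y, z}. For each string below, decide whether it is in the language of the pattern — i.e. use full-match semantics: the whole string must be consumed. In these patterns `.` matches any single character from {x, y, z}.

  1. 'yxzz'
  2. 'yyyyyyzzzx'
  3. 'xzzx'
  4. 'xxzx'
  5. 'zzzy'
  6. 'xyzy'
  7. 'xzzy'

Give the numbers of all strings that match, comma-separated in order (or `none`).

1, 3, 4, 5, 6, 7

1 → match
2 → no match
3 → match
4 → match
5 → match
6 → match
7 → match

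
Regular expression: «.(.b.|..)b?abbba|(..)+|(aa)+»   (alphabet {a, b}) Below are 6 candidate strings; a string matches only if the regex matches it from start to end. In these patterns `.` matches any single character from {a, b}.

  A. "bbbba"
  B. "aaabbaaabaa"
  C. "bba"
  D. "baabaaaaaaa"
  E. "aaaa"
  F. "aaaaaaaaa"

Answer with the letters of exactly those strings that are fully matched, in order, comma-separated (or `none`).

A → no match
B → no match
C → no match
D → no match
E → match
F → no match

E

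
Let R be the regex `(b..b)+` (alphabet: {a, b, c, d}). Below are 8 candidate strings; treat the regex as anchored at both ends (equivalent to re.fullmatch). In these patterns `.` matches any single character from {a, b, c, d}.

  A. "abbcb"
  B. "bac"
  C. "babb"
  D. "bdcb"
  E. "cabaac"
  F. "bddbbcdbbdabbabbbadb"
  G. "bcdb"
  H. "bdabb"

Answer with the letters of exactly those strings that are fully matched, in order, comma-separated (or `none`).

A → no match — must start with "b"
B → no match — must end with "b"
C → match
D → match
E → no match — must start with "b"
F → match
G → match
H → no match

C, D, F, G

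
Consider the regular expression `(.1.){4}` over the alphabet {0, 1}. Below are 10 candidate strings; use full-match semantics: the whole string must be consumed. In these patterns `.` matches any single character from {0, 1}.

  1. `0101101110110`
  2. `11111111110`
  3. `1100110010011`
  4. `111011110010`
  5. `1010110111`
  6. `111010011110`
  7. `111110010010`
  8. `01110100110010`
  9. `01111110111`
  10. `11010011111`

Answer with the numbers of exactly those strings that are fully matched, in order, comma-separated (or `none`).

4, 6, 7

1 → no match
2. `11111111110` → no match
3 → no match
4. `111011110010` → match
5. `1010110111` → no match
6. `111010011110` → match
7. `111110010010` → match
8 → no match
9. `01111110111` → no match
10. `11010011111` → no match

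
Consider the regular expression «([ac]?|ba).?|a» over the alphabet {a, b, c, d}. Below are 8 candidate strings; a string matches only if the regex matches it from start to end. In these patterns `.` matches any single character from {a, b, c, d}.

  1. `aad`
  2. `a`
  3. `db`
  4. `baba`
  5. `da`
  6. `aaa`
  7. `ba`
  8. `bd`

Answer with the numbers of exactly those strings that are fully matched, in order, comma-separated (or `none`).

1 → no match
2 → match
3 → no match
4 → no match
5 → no match
6 → no match
7 → match
8 → no match

2, 7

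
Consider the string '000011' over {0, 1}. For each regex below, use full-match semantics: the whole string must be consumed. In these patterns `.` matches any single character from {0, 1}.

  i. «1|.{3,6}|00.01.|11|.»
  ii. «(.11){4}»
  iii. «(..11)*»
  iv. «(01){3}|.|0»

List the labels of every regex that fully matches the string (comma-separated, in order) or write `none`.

i

i → match
ii → no match
iii → no match
iv → no match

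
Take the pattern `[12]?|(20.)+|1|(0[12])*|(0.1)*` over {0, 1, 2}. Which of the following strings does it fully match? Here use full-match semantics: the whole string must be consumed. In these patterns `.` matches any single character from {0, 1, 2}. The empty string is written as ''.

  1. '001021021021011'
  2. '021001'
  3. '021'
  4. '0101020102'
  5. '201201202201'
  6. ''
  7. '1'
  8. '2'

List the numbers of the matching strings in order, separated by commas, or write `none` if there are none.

1 → match
2 → match
3 → match
4 → match
5 → match
6 → match
7 → match
8 → match

1, 2, 3, 4, 5, 6, 7, 8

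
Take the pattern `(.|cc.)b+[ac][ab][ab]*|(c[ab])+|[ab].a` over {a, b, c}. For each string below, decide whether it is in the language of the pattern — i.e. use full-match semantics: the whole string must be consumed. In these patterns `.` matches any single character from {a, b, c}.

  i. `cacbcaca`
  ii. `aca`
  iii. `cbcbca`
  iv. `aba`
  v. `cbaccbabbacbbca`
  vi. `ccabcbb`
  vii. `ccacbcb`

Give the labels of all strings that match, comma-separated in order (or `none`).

i, ii, iii, iv, vi

i → match
ii → match
iii → match
iv → match
v → no match
vi → match
vii → no match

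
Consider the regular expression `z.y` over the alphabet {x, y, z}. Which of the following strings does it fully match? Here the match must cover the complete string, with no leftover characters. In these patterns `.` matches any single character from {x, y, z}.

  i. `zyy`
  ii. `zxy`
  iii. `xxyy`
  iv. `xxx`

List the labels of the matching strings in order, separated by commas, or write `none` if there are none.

i, ii

i → match
ii → match
iii → no match — must start with `z`
iv → no match — must start with `z`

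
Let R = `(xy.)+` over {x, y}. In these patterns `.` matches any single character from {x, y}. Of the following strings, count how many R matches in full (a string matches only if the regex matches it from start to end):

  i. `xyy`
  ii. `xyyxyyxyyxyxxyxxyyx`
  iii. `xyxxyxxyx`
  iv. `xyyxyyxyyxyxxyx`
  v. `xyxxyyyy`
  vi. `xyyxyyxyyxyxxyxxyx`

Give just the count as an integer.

i → match
ii → no match
iii → match
iv → match
v → no match
vi → match
Total matched: 4

4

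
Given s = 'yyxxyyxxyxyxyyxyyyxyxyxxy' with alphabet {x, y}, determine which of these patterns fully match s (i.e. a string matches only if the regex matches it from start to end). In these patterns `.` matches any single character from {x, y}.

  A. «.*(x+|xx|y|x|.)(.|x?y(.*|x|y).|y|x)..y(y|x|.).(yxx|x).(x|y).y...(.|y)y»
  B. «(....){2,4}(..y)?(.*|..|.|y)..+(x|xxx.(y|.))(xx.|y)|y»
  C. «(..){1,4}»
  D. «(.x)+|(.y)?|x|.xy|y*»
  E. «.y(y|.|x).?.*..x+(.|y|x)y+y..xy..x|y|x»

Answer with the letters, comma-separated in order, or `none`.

B

A → no match
B → match
C → no match
D → no match
E → no match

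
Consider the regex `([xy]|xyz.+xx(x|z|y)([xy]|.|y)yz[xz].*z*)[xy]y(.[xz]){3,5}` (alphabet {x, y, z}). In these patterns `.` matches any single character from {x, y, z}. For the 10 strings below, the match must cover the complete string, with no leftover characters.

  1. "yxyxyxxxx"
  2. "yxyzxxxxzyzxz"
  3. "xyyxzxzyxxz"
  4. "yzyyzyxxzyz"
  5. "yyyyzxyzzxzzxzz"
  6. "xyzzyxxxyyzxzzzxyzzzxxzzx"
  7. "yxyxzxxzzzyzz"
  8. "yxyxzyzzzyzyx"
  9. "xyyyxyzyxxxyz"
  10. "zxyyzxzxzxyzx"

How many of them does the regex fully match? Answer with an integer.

5

1 → no match
2 → match
3 → match
4 → no match
5 → no match
6 → match
7 → no match
8 → match
9 → match
10 → no match
Total matched: 5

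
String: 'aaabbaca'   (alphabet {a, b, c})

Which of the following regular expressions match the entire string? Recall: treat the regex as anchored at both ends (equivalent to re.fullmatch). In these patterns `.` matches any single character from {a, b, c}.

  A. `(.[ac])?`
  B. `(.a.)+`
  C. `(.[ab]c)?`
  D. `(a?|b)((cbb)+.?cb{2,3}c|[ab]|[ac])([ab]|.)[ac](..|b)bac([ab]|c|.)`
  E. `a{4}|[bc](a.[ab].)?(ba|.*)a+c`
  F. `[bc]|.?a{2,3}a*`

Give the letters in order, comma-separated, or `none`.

D

A → no match
B → no match
C → no match
D → match
E → no match
F → no match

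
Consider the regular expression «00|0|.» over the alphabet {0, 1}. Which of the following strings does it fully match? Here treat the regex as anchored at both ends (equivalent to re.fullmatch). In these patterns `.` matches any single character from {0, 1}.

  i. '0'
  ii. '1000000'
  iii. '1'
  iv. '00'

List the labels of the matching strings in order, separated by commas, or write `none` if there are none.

i → match
ii → no match
iii → match
iv → match

i, iii, iv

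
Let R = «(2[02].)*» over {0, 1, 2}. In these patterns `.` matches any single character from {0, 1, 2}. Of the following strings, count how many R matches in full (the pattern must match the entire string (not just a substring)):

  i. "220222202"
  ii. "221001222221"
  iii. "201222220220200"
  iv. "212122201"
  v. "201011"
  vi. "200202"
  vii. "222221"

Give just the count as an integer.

4

i → match
ii → no match
iii → match
iv → no match
v → no match
vi → match
vii → match
Total matched: 4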